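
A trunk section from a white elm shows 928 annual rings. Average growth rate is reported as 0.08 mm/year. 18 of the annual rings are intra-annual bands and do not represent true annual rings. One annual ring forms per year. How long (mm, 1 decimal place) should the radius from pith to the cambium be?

Correcting the raw count gives 928 − 18 = 910 true annual rings.
Predicted length = 0.08 mm/year × 910 years = 72.8 mm.

72.8 mm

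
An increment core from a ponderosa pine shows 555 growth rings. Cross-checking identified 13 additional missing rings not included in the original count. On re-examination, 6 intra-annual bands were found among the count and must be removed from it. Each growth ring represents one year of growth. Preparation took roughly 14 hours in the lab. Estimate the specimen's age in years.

Adjusted count: 555 − 6 + 13 = 562 growth rings.
At one growth ring per year, that is 562 years.

562 yr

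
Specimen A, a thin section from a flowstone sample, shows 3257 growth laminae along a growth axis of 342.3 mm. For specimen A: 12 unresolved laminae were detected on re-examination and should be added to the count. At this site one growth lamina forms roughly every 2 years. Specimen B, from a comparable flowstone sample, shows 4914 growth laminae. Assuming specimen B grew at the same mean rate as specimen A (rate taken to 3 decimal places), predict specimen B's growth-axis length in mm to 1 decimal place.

511.1 mm

Specimen A: correcting the raw count gives 3257 + 12 = 3269 true growth laminae.
Specimen A: 3269 growth laminae at 2 years each span 3269 × 2 = 6538 years.
A: 342.3 mm over 6538 years gives 342.3 / 6538 ≈ 0.052 mm/yr.
Specimen B: 4914 growth laminae at 2 years each span 4914 × 2 = 9828 years. B's length ≈ 0.052 × 9828 = 511.1 mm.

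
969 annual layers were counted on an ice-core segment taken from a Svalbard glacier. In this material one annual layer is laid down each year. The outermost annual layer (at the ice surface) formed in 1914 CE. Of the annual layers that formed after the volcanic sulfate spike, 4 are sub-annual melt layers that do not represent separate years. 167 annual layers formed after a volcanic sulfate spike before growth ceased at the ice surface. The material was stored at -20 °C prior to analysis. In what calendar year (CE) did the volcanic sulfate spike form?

1751 CE

There are 167 annual layers younger than the volcanic sulfate spike.
Removing the 4 false annual layers leaves 167 − 4 = 163 true annual layers beyond the volcanic sulfate spike.
The annual layer at the ice surface is 1914 CE, so the volcanic sulfate spike dates to 1914 − 163 = 1751 CE.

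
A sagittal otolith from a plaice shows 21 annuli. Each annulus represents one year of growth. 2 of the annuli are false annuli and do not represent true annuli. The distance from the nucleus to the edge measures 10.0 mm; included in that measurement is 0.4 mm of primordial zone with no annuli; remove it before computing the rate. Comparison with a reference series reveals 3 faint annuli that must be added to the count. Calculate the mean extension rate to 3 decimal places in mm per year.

Correcting the raw count gives 21 − 2 + 3 = 22 true annuli.
Net length = 10.0 − 0.4 = 9.6 mm.
Mean rate = 9.6 mm / 22 years ≈ 0.436 mm per year.

0.436 mm per year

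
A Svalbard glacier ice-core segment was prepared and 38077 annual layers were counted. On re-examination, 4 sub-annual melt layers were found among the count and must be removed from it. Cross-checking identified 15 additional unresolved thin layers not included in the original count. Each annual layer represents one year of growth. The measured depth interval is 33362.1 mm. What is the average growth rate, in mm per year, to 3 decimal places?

Correcting the raw count gives 38077 − 4 + 15 = 38088 true annual layers.
33362.1 mm over 38088 years gives 33362.1 / 38088 ≈ 0.876 mm per year.

0.876 mm per year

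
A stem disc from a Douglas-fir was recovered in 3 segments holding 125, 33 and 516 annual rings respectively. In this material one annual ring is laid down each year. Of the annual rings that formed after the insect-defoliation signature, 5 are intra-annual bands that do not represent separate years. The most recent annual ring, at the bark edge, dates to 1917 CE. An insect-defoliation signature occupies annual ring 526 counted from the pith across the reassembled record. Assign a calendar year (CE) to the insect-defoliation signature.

Total annual rings = 125 + 33 + 516 = 674.
674 − 526 = 148 annual rings lie beyond the insect-defoliation signature toward the bark edge.
148 − 5 false = 143 true annual rings after the insect-defoliation signature.
The annual ring at the bark edge is 1917 CE, so the insect-defoliation signature dates to 1917 − 143 = 1774 CE.

1774 CE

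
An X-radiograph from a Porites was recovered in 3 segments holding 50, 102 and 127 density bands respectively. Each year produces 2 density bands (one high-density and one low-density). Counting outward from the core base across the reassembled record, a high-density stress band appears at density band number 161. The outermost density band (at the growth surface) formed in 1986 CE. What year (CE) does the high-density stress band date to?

1927 CE

Total density bands = 50 + 102 + 127 = 279.
The high-density stress band sits at density band 161 from the core base, so 279 − 161 = 118 density bands formed after it.
With 2 density bands per year, 118 / 2 = 59 years.
Counting back 59 years from 1986 CE places the high-density stress band in 1986 − 59 = 1927 CE.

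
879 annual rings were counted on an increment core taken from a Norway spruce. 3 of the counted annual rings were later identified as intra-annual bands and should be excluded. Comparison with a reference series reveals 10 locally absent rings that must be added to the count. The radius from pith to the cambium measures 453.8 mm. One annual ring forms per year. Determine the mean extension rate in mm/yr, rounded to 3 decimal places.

Correcting the raw count gives 879 − 3 + 10 = 886 true annual rings.
Extension rate ≈ 453.8 / 886 = 0.512 mm/yr.

0.512 mm/yr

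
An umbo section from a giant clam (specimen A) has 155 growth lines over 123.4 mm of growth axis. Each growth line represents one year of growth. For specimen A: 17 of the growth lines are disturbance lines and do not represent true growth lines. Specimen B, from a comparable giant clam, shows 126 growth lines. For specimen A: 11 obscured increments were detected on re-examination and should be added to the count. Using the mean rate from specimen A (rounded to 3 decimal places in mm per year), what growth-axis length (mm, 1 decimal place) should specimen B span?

Specimen A: correcting the raw count gives 155 − 17 + 11 = 149 true growth lines.
A: 123.4 mm over 149 years gives 123.4 / 149 ≈ 0.828 mm per year.
Length of B = 0.828 × 126 = 104.3 mm.

104.3 mm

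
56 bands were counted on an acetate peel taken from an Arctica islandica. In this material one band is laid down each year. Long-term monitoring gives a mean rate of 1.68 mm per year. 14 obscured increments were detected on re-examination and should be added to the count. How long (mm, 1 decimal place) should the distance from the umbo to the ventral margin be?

True band count = 56 + 14 = 70.
Predicted length = 1.68 mm/year × 70 years = 117.6 mm.

117.6 mm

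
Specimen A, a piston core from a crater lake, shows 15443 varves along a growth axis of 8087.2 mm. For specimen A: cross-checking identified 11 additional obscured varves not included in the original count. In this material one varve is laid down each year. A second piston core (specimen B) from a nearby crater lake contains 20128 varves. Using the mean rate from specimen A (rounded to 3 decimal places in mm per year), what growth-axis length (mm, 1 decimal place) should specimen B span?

10526.9 mm

Specimen A: true varve count = 15443 + 11 = 15454.
A: 8087.2 mm over 15454 years gives 8087.2 / 15454 ≈ 0.523 mm per year.
Length of B = 0.523 × 20128 = 10526.9 mm.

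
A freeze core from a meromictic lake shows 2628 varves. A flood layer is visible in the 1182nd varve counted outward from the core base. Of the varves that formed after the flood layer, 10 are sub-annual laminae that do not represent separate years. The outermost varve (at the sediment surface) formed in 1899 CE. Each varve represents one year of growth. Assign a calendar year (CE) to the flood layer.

463 CE

2628 − 1182 = 1446 varves lie beyond the flood layer toward the sediment surface.
Excluding 10 false varves: 1446 − 10 = 1436.
Counting back 1436 years from 1899 CE places the flood layer in 1899 − 1436 = 463 CE.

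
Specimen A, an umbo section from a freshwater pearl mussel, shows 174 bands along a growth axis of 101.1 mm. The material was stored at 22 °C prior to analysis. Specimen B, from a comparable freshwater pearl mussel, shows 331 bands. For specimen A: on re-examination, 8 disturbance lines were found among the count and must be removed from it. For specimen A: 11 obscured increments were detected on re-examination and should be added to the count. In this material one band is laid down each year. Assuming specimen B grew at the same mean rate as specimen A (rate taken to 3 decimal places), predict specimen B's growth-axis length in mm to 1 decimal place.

Specimen A: adjusted count: 174 − 8 + 11 = 177 bands.
A: Extension rate ≈ 101.1 / 177 = 0.571 mm per year.
For B, 0.571 mm/year × 331 years = 189.0 mm.

189.0 mm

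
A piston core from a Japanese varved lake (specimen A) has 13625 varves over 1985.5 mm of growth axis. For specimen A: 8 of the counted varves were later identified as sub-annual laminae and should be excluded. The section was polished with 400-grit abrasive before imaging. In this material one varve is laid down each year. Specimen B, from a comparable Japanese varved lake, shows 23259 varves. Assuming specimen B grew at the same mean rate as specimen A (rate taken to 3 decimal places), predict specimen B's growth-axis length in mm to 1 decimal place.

Specimen A: true varve count = 13625 − 8 = 13617.
A: 1985.5 mm over 13617 years gives 1985.5 / 13617 ≈ 0.146 mm/yr.
B's length ≈ 0.146 × 23259 = 3395.8 mm.

3395.8 mm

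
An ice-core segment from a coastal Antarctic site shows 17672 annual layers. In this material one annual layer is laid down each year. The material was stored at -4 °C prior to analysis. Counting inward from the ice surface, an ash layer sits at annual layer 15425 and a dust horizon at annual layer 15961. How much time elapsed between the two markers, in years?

536 yr

The two markers are separated by 15961 − 15425 = 536 annual layers.
One annual layer per year makes the interval 536 years.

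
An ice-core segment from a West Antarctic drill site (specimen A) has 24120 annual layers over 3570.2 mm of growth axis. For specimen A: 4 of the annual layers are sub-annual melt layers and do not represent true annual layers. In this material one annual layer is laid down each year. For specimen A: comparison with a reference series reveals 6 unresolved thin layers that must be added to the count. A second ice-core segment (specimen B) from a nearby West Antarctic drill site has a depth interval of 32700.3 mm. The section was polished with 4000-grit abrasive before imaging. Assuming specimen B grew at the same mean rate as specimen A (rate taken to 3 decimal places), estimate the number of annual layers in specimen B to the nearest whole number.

Specimen A: true annual layer count = 24120 − 4 + 6 = 24122.
A: 3570.2 mm over 24122 years gives 3570.2 / 24122 ≈ 0.148 mm/yr.
Specimen B: 32700.3 mm / 0.148 mm per year = 220947.97 years ≈ 220948 annual layers.

220948 annual layers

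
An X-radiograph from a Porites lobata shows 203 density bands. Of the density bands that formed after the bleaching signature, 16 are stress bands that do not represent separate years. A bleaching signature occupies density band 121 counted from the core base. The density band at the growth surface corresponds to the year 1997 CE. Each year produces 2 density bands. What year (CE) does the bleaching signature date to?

203 − 121 = 82 density bands lie beyond the bleaching signature toward the growth surface.
Removing the 16 false density bands leaves 82 − 16 = 66 true density bands beyond the bleaching signature.
66 density bands at 2 per year is 66 / 2 = 33 years.
The density band at the growth surface is 1997 CE, so the bleaching signature dates to 1997 − 33 = 1964 CE.

1964 CE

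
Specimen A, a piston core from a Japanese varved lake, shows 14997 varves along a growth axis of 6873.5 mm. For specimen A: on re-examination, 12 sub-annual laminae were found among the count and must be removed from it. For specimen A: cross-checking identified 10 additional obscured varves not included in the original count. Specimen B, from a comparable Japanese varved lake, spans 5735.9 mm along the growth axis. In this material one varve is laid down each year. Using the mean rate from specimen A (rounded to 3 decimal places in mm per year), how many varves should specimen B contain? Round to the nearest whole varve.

12524 varves

Specimen A: true varve count = 14997 − 12 + 10 = 14995.
A: 6873.5 mm over 14995 years gives 6873.5 / 14995 ≈ 0.458 mm/yr.
Specimen B: 5735.9 mm / 0.458 mm per year = 12523.80 years ≈ 12524 varves.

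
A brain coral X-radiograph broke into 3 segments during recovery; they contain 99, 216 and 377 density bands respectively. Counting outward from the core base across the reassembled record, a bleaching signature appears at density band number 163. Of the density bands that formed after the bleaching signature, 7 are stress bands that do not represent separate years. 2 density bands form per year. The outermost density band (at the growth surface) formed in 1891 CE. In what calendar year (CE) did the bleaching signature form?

1630 CE

Total density bands = 99 + 216 + 377 = 692.
The bleaching signature sits at density band 163 from the core base, so 692 − 163 = 529 density bands formed after it.
Excluding 7 false density bands: 529 − 7 = 522.
Dividing by 2 density bands per year: 522 / 2 = 261 years.
The density band at the growth surface is 1891 CE, so the bleaching signature dates to 1891 − 261 = 1630 CE.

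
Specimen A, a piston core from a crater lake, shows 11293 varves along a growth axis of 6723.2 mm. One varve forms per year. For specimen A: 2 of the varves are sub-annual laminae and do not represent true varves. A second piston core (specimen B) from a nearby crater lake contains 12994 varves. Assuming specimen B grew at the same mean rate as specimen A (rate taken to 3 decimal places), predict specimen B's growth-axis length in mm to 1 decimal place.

7731.4 mm

Specimen A: true varve count = 11293 − 2 = 11291.
A: Mean rate = 6723.2 mm / 11291 years ≈ 0.595 mm per year.
B's length ≈ 0.595 × 12994 = 7731.4 mm.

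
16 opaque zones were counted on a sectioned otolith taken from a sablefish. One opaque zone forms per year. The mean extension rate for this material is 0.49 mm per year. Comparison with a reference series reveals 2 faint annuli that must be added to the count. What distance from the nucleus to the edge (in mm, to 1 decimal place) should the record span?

8.8 mm

After corrections the count is 16 + 2 = 18 opaque zones.
18 years at 0.49 mm/year gives 0.49 × 18 = 8.8 mm.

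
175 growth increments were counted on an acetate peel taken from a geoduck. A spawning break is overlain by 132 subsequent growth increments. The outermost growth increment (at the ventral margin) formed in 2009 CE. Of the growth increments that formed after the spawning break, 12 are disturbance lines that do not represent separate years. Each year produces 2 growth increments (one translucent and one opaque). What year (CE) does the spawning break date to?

132 growth increments formed after the spawning break.
Excluding 12 false growth increments: 132 − 12 = 120.
120 growth increments at 2 per year is 120 / 2 = 60 years.
The growth increment at the ventral margin is 2009 CE, so the spawning break dates to 2009 − 60 = 1949 CE.

1949 CE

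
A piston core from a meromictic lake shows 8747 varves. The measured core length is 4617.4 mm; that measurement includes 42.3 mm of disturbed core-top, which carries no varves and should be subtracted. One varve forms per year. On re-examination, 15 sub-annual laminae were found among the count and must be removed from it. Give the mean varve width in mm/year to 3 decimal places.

True varve count = 8747 − 15 = 8732.
Net length = 4617.4 − 42.3 = 4575.1 mm.
Extension rate ≈ 4575.1 / 8732 = 0.524 mm/year.

0.524 mm/year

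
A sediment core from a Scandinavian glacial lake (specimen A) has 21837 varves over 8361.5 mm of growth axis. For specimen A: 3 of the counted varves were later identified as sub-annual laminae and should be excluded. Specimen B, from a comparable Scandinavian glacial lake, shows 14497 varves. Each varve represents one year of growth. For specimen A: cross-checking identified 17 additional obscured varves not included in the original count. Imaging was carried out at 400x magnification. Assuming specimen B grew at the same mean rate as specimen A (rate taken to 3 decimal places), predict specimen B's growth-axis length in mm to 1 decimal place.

5552.4 mm

Specimen A: adjusted count: 21837 − 3 + 17 = 21851 varves.
A: Extension rate ≈ 8361.5 / 21851 = 0.383 mm per year.
B's length ≈ 0.383 × 14497 = 5552.4 mm.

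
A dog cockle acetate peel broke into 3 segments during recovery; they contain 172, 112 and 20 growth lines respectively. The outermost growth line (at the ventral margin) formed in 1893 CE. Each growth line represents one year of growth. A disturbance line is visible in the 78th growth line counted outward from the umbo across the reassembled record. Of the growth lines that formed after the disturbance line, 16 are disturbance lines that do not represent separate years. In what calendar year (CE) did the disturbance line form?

Total growth lines = 172 + 112 + 20 = 304.
304 − 78 = 226 growth lines lie beyond the disturbance line toward the ventral margin.
226 − 16 false = 210 true growth lines after the disturbance line.
The growth line at the ventral margin is 1893 CE, so the disturbance line dates to 1893 − 210 = 1683 CE.

1683 CE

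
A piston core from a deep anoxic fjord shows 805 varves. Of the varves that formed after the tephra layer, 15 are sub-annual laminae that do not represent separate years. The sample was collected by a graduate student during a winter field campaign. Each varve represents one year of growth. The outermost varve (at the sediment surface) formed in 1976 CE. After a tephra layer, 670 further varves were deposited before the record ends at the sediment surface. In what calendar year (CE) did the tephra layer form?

There are 670 varves younger than the tephra layer.
670 − 15 false = 655 true varves after the tephra layer.
Counting back 655 years from 1976 CE places the tephra layer in 1976 − 655 = 1321 CE.

1321 CE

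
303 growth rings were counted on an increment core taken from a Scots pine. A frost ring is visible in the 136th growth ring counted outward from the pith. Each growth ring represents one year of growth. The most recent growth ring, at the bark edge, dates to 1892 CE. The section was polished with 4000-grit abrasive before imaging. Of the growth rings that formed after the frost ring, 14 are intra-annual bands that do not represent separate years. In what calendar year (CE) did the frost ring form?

The frost ring sits at growth ring 136 from the pith, so 303 − 136 = 167 growth rings formed after it.
Removing the 14 false growth rings leaves 167 − 14 = 153 true growth rings beyond the frost ring.
The growth ring at the bark edge is 1892 CE, so the frost ring dates to 1892 − 153 = 1739 CE.

1739 CE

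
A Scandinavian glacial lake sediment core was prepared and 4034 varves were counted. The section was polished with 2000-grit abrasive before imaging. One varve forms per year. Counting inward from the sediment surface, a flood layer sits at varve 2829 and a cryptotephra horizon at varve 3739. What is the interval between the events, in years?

910 years

The two markers are separated by 3739 − 2829 = 910 varves.
At one varve per year, 910 years elapsed between them.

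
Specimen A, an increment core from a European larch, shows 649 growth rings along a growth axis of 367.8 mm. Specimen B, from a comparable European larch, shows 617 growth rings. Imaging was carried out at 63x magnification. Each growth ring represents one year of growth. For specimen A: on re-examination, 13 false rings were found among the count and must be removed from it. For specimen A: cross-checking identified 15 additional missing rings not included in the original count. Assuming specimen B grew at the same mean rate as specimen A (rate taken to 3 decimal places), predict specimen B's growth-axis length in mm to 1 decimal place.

Specimen A: after corrections the count is 649 − 13 + 15 = 651 growth rings.
A: 367.8 mm over 651 years gives 367.8 / 651 ≈ 0.565 mm per year.
For B, 0.565 mm/year × 617 years = 348.6 mm.

348.6 mm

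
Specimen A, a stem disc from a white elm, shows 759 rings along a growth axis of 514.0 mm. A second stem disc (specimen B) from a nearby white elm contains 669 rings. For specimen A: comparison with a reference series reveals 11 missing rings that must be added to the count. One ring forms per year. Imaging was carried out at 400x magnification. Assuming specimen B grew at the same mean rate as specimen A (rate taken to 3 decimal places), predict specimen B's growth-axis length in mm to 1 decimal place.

446.9 mm

Specimen A: adjusted count: 759 + 11 = 770 rings.
A: Mean rate = 514.0 mm / 770 years ≈ 0.668 mm/year.
For B, 0.668 mm/year × 669 years = 446.9 mm.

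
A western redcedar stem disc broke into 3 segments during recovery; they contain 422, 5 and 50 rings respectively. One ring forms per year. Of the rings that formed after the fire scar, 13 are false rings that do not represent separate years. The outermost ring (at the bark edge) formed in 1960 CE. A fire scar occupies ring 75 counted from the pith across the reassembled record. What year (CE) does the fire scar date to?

1571 CE

Total rings = 422 + 5 + 50 = 477.
The fire scar sits at ring 75 from the pith, so 477 − 75 = 402 rings formed after it.
402 − 13 false = 389 true rings after the fire scar.
Counting back 389 years from 1960 CE places the fire scar in 1960 − 389 = 1571 CE.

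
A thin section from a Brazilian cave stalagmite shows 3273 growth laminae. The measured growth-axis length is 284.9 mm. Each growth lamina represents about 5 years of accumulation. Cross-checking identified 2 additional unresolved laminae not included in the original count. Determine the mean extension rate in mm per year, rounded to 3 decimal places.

0.017 mm per year

True growth lamina count = 3273 + 2 = 3275.
3275 growth laminae at 5 years each span 3275 × 5 = 16375 years.
Extension rate ≈ 284.9 / 16375 = 0.017 mm per year.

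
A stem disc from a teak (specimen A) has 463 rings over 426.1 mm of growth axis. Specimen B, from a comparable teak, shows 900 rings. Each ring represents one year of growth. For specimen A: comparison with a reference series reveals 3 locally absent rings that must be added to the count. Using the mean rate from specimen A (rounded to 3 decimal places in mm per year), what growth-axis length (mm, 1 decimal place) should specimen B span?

822.6 mm

Specimen A: adjusted count: 463 + 3 = 466 rings.
A: Extension rate ≈ 426.1 / 466 = 0.914 mm/yr.
For B, 0.914 mm/year × 900 years = 822.6 mm.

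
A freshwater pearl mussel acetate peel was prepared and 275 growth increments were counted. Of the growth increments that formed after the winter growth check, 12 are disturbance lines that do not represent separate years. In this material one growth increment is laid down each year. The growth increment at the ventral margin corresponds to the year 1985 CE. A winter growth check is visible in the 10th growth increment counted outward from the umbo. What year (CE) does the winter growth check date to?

1732 CE

The winter growth check sits at growth increment 10 from the umbo, so 275 − 10 = 265 growth increments formed after it.
Excluding 12 false growth increments: 265 − 12 = 253.
1985 − 253 = 1732 CE.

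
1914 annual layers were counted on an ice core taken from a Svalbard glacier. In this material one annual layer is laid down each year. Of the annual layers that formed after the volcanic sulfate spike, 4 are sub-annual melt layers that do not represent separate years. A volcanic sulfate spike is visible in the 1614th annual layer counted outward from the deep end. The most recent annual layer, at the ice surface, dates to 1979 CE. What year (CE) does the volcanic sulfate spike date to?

Between annual layer 1614 and the ice surface there are 1914 − 1614 = 300 annual layers.
Excluding 4 false annual layers: 300 − 4 = 296.
Counting back 296 years from 1979 CE places the volcanic sulfate spike in 1979 − 296 = 1683 CE.

1683 CE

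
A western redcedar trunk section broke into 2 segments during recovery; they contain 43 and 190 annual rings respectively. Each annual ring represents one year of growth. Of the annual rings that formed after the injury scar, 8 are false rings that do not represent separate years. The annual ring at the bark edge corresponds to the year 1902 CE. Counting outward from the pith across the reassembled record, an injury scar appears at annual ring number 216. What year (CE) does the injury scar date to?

1893 CE

Total annual rings = 43 + 190 = 233.
Between annual ring 216 and the bark edge there are 233 − 216 = 17 annual rings.
17 − 8 false = 9 true annual rings after the injury scar.
1902 − 9 = 1893 CE.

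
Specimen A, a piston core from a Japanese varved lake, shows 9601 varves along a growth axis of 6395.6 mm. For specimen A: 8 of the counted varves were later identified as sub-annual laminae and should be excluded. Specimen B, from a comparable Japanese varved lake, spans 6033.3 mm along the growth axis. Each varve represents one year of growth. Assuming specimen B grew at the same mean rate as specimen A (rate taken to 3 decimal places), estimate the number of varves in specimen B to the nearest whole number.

Specimen A: adjusted count: 9601 − 8 = 9593 varves.
A: Extension rate ≈ 6395.6 / 9593 = 0.667 mm/year.
B spans 6033.3 / 0.667 = 9045.43 years ≈ 9045 varves.

9045 varves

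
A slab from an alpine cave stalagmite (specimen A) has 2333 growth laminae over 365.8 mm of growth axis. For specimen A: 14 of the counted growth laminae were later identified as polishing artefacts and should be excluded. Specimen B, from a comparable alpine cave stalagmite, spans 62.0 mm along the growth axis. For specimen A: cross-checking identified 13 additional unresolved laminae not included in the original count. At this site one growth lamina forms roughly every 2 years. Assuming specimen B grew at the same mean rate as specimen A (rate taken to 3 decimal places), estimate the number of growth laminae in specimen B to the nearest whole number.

Specimen A: after corrections the count is 2333 − 14 + 13 = 2332 growth laminae.
Specimen A: 2332 growth laminae at 2 years each span 2332 × 2 = 4664 years.
A: Extension rate ≈ 365.8 / 4664 = 0.078 mm/year.
B spans 62.0 / 0.078 = 794.87 years; at 2 years per growth lamina that is 794.87 / 2 ≈ 397 growth laminae.

397 growth laminae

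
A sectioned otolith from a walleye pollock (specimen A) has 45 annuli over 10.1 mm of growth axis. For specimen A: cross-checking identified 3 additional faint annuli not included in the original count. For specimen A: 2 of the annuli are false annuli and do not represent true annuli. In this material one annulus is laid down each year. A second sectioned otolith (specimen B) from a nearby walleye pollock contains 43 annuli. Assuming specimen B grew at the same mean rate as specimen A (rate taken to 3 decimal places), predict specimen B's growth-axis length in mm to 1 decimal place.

9.5 mm

Specimen A: correcting the raw count gives 45 − 2 + 3 = 46 true annuli.
A: 10.1 mm over 46 years gives 10.1 / 46 ≈ 0.220 mm/yr.
Length of B = 0.220 × 43 = 9.5 mm.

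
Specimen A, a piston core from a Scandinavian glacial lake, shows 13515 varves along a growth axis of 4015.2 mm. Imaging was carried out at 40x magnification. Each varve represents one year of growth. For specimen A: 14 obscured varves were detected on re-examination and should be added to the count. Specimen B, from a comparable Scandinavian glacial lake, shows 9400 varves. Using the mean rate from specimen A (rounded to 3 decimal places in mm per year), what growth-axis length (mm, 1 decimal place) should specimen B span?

2791.8 mm

Specimen A: correcting the raw count gives 13515 + 14 = 13529 true varves.
A: Mean rate = 4015.2 mm / 13529 years ≈ 0.297 mm/yr.
Length of B = 0.297 × 9400 = 2791.8 mm.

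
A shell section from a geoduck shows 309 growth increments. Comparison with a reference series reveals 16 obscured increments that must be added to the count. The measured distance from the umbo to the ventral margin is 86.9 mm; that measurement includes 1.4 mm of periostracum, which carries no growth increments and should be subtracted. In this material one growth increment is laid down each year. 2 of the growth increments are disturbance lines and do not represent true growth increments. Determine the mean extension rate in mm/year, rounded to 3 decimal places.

Adjusted count: 309 − 2 + 16 = 323 growth increments.
Net length = 86.9 − 1.4 = 85.5 mm.
85.5 mm over 323 years gives 85.5 / 323 ≈ 0.265 mm/year.

0.265 mm/year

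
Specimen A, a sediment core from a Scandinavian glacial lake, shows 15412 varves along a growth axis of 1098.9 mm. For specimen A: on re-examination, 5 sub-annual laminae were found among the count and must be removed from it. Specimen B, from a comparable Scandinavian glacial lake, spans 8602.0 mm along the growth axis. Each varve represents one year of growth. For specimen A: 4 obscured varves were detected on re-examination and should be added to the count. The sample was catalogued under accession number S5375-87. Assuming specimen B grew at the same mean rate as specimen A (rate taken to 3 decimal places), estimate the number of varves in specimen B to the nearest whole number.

Specimen A: adjusted count: 15412 − 5 + 4 = 15411 varves.
A: Mean rate = 1098.9 mm / 15411 years ≈ 0.071 mm/year.
For B, 8602.0 / 0.071 = 121154.93 years ≈ 121155 varves.

121155 varves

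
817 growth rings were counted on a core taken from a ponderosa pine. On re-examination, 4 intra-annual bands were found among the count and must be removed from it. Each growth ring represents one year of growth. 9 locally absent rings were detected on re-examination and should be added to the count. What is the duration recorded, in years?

Adjusted count: 817 − 4 + 9 = 822 growth rings.
With a one-to-one growth ring periodicity this is 822 years.

822 years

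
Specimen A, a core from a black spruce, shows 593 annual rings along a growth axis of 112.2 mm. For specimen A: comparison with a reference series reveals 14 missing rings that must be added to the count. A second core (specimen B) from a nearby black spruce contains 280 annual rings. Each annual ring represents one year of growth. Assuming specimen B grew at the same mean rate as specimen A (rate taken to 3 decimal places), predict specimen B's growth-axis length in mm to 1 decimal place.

Specimen A: true annual ring count = 593 + 14 = 607.
A: Mean rate = 112.2 mm / 607 years ≈ 0.185 mm/year.
B's length ≈ 0.185 × 280 = 51.8 mm.

51.8 mm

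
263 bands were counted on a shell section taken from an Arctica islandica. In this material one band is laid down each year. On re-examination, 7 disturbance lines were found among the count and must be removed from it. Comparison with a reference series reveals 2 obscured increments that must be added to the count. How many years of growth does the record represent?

True band count = 263 − 7 + 2 = 258.
At one band per year, that is 258 years.

258 years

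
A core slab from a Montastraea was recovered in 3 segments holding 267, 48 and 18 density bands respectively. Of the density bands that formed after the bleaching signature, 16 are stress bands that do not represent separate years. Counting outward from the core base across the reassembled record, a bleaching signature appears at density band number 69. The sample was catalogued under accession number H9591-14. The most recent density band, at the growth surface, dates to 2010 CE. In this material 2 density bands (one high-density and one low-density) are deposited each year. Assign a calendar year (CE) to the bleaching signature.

Total density bands = 267 + 48 + 18 = 333.
333 − 69 = 264 density bands lie beyond the bleaching signature toward the growth surface.
Removing the 16 false density bands leaves 264 − 16 = 248 true density bands beyond the bleaching signature.
Dividing by 2 density bands per year: 248 / 2 = 124 years.
2010 − 124 = 1886 CE.

1886 CE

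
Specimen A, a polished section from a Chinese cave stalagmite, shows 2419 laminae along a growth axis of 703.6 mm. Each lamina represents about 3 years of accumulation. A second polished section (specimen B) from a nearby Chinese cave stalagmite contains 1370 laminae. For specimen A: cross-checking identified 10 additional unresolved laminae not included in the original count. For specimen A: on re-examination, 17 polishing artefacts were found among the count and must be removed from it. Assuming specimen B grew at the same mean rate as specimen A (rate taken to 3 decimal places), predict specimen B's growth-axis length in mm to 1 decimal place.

398.7 mm

Specimen A: after corrections the count is 2419 − 17 + 10 = 2412 laminae.
Specimen A: at 3 years per lamina, 2412 × 3 = 7236 years.
A: Extension rate ≈ 703.6 / 7236 = 0.097 mm per year.
Specimen B: multiplying by 3 years per lamina: 1370 × 3 = 4110 years. For B, 0.097 mm/year × 4110 years = 398.7 mm.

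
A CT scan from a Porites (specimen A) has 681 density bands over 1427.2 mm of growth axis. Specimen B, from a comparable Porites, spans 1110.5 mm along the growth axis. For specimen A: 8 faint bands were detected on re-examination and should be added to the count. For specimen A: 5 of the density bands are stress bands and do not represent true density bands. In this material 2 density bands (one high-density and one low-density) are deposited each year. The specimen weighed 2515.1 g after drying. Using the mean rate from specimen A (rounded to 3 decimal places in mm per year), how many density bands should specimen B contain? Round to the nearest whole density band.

532 density bands

Specimen A: correcting the raw count gives 681 − 5 + 8 = 684 true density bands.
Specimen A: dividing by 2 density bands per year: 684 / 2 = 342 years.
A: 1427.2 mm over 342 years gives 1427.2 / 342 ≈ 4.173 mm/yr.
B spans 1110.5 / 4.173 = 266.12 years; at 2 density bands per year that is 266.12 × 2 ≈ 532 density bands.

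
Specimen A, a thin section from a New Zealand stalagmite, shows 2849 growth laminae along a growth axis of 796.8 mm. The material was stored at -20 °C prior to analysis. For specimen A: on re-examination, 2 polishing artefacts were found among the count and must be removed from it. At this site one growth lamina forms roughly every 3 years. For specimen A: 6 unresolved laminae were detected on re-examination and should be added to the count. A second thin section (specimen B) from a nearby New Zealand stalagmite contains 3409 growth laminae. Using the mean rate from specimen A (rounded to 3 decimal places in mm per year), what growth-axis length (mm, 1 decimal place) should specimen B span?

Specimen A: correcting the raw count gives 2849 − 2 + 6 = 2853 true growth laminae.
Specimen A: at 3 years per growth lamina, 2853 × 3 = 8559 years.
A: Extension rate ≈ 796.8 / 8559 = 0.093 mm/year.
Specimen B: multiplying by 3 years per growth lamina: 3409 × 3 = 10227 years. B's length ≈ 0.093 × 10227 = 951.1 mm.

951.1 mm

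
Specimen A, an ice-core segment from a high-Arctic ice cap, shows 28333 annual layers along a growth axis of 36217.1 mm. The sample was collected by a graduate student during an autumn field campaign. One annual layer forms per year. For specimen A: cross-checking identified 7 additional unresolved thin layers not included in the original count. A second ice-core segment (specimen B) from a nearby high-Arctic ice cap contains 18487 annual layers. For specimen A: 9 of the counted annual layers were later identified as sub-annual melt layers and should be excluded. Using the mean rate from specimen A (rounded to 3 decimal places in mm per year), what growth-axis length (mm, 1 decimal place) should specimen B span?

Specimen A: after corrections the count is 28333 − 9 + 7 = 28331 annual layers.
A: 36217.1 mm over 28331 years gives 36217.1 / 28331 ≈ 1.278 mm per year.
B's length ≈ 1.278 × 18487 = 23626.4 mm.

23626.4 mm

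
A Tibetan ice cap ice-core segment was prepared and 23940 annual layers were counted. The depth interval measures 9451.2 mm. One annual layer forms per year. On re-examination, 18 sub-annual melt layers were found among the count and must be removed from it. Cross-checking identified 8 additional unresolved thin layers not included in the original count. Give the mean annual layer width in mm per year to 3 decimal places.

0.395 mm per year

Adjusted count: 23940 − 18 + 8 = 23930 annual layers.
Mean rate = 9451.2 mm / 23930 years ≈ 0.395 mm per year.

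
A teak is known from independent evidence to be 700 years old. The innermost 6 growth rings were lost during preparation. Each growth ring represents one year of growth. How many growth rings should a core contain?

One growth ring per year gives 700 growth rings over 700 years.
Less the 6 uncaptured growth rings: 700 − 6 = 694.

694 growth rings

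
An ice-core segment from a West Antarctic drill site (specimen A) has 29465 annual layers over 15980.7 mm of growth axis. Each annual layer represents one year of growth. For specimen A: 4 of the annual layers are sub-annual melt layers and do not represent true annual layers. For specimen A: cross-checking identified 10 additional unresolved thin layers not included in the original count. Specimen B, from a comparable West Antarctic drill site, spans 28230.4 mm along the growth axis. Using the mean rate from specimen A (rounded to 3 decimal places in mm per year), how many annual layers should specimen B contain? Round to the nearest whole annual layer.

Specimen A: correcting the raw count gives 29465 − 4 + 10 = 29471 true annual layers.
A: 15980.7 mm over 29471 years gives 15980.7 / 29471 ≈ 0.542 mm/yr.
For B, 28230.4 / 0.542 = 52085.61 years ≈ 52086 annual layers.

52086 annual layers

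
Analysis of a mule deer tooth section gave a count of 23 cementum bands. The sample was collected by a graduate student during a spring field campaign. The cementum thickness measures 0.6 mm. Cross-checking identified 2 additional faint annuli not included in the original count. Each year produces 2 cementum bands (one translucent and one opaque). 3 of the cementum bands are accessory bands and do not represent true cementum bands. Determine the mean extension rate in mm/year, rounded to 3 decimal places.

0.055 mm/year

Correcting the raw count gives 23 − 3 + 2 = 22 true cementum bands.
22 cementum bands at 2 per year is 22 / 2 = 11 years.
0.6 mm over 11 years gives 0.6 / 11 ≈ 0.055 mm/year.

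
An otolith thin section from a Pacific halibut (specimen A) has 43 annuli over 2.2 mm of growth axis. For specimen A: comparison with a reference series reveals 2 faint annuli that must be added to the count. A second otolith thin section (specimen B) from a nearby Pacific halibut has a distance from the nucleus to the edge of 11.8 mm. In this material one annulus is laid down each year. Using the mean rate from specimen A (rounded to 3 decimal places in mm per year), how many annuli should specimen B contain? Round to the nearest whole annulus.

Specimen A: correcting the raw count gives 43 + 2 = 45 true annuli.
A: Mean rate = 2.2 mm / 45 years ≈ 0.049 mm/year.
B spans 11.8 / 0.049 = 240.82 years ≈ 241 annuli.

241 annuli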